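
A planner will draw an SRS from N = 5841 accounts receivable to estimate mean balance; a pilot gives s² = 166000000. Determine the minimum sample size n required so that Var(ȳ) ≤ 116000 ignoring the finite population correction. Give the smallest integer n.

1432

Without fpc, n₀ = s²/D = 166000000/116000 = 1431.0345.
Rounding up, n = 1432.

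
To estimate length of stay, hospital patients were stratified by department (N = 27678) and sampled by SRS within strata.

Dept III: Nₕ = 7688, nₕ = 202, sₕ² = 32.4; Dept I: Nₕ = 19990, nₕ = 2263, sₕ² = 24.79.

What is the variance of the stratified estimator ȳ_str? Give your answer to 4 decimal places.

0.0171

Var(ȳ_str) = Σₕ Wₕ²(1 − fₕ)sₕ²/nₕ with Wₕ = Nₕ/N, N = 27678.
Dept III: Wₕ = 0.27776573; term = 0.27776573²·(1 − 0.02627471)·32.4/202 = 0.012050011.
Dept I: Wₕ = 0.72223427; term = 0.72223427²·(1 − 0.11320660)·24.79/2263 = 0.0050672298.
Sum = 0.017117241.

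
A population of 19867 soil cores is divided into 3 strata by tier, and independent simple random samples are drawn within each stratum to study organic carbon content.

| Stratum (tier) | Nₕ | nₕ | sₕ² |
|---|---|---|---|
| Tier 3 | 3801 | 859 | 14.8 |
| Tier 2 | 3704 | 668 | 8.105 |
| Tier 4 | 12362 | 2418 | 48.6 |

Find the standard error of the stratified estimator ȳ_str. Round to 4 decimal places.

Var(ȳ_str) = Σₕ Wₕ²(1 − fₕ)sₕ²/nₕ with Wₕ = Nₕ/N, N = 19867.
Tier 3: Wₕ = 0.19132229; term = 0.19132229²·(1 − 0.22599316)·14.8/859 = 4.8814012 × 10^-4.
Tier 2: Wₕ = 0.18643982; term = 0.18643982²·(1 − 0.18034557)·8.105/668 = 3.4568833 × 10^-4.
Tier 4: Wₕ = 0.62223788; term = 0.62223788²·(1 − 0.19559942)·48.6/2418 = 0.006259869.
Sum = 0.0070936975.
SE = √(0.0070936975) = 0.0842.

0.0842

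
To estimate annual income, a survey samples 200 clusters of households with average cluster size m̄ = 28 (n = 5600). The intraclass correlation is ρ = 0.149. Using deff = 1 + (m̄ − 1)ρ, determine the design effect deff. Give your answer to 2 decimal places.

5.02

deff = 1 + (28 − 1)·0.149 = 1 + 4.023 = 5.023.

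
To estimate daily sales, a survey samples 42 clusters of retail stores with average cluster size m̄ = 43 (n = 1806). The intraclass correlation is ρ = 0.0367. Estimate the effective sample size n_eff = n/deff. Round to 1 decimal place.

deff = 1 + (43 − 1)·0.0367 = 1 + 1.5414 = 2.5414.
n_eff = 1806 / 2.5414 = 710.6.

710.6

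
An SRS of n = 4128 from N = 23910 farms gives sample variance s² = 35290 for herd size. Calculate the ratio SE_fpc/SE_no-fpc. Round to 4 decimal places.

0.9096

f = n/N = 4128/23910 = 0.17264743.
SE_no-fpc = √(s²/n) = 2.923856; SE_fpc = √((1−f)s²/n) = 2.659508.
Ratio = √(1−f) = 0.90958923.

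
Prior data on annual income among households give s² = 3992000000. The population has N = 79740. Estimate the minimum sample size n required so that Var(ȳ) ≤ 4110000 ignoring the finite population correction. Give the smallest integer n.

972

Without fpc, n₀ = s²/D = 3992000000/4110000 = 971.2895.
Rounding up, n = 972.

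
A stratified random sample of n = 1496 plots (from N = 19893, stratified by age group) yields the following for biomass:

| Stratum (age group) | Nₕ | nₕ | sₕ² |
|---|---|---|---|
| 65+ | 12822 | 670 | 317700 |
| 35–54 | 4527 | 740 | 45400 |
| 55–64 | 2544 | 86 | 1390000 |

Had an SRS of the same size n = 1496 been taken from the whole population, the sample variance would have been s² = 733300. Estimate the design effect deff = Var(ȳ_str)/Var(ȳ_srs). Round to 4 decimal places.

0.9811

Var(ȳ_str) = Σ Wₕ²(1−fₕ)sₕ²/nₕ with Wₕ = Nₕ/19893:
  65+: (12822/19893)²·(1−670/12822)·317700/670 = 186.70046
  35–54: (4527/19893)²·(1−740/4527)·45400/740 = 2.6578433
  55–64: (2544/19893)²·(1−86/2544)·1390000/86 = 255.3964
  → Var(ȳ_str) = 444.7547.
Var(ȳ_srs) = (1 − 1496/19893)·733300/1496 = 453.31158.
deff = 444.7547 / 453.31158 = 0.9811.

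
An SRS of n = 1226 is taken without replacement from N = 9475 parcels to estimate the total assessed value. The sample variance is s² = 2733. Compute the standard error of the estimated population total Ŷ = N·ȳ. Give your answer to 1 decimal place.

13199.7

Var(Ŷ) = N²·Var(ȳ) = N²·(1 − n/N)·s²/n.
f = 1226/9475 = 0.12939314; Var(ȳ) = 0.87060686·2733/1226 = 1.9407574.
Var(Ŷ) = 9475² · 1.9407574 = 1.7423271 × 10^8.
SE(Ŷ) = √(1.7423271 × 10^8) = 13199.7.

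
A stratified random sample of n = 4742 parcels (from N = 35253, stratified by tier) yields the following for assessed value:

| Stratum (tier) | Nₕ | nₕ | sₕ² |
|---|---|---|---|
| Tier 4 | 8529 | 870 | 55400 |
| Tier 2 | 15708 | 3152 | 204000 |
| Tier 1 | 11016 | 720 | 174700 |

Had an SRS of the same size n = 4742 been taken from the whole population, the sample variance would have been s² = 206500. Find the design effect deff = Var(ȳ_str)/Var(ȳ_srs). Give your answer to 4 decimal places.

Var(ȳ_str) = Σ Wₕ²(1−fₕ)sₕ²/nₕ with Wₕ = Nₕ/35253:
  Tier 4: (8529/35253)²·(1−870/8529)·55400/870 = 3.3470988
  Tier 2: (15708/35253)²·(1−3152/15708)·204000/3152 = 10.271266
  Tier 1: (11016/35253)²·(1−720/11016)·174700/720 = 22.144236
  → Var(ȳ_str) = 35.762601.
Var(ȳ_srs) = (1 − 4742/35253)·206500/4742 = 37.689369.
deff = 35.762601 / 37.689369 = 0.9489.

0.9489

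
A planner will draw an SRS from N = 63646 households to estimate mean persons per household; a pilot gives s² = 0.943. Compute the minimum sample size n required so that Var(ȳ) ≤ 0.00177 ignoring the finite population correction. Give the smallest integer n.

533

Without fpc, n₀ = s²/D = 0.943/0.00177 = 532.7684.
Rounding up, n = 533.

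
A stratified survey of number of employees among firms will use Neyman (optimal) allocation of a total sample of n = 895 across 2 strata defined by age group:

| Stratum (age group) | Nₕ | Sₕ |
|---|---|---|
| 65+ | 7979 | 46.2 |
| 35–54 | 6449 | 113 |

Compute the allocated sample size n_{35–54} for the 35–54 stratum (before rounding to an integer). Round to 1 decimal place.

594.3

Neyman allocation: nₕ = n·NₕSₕ / Σⱼ NⱼSⱼ.
Σ NⱼSⱼ = 7979·46.2 + 6449·113 = 1.0973668 × 10^6.
n_{35–54} = 895·6449·113 / (1.0973668 × 10^6) = 594.3.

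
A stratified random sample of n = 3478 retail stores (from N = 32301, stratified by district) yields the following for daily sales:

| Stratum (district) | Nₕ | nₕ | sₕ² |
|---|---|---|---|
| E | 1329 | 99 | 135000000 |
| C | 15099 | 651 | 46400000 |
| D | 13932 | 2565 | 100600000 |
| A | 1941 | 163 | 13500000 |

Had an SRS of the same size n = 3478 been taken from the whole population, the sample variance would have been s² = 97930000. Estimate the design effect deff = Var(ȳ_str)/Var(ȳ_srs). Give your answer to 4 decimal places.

0.9260

Var(ȳ_str) = Σ Wₕ²(1−fₕ)sₕ²/nₕ with Wₕ = Nₕ/32301:
  E: (1329/32301)²·(1−99/1329)·135000000/99 = 2136.4697
  C: (15099/32301)²·(1−651/15099)·46400000/651 = 14902.563
  D: (13932/32301)²·(1−2565/13932)·100600000/2565 = 5953.029
  A: (1941/32301)²·(1−163/1941)·13500000/163 = 273.95014
  → Var(ȳ_str) = 23266.012.
Var(ȳ_srs) = (1 − 3478/32301)·97930000/3478 = 25125.192.
deff = 23266.012 / 25125.192 = 0.9260.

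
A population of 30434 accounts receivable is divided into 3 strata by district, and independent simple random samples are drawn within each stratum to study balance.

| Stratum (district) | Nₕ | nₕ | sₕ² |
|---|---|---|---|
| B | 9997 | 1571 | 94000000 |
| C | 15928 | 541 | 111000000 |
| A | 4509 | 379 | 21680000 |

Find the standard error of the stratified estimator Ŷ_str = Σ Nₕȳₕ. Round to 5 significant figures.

7.5094 × 10^6

Var(Ŷ_str) = Σₕ Nₕ²(1 − fₕ)sₕ²/nₕ.
B: 9997²·(1 − 1571/9997)·94000000/1571 = 5.0401425 × 10^12.
C: 15928²·(1 − 541/15928)·111000000/541 = 5.0285285 × 10^13.
A: 4509²·(1 − 379/4509)·21680000/379 = 1.0652471 × 10^12.
Sum = 5.6390675 × 10^13.
SE = √(5.6390675 × 10^13) = 7.5094 × 10^6.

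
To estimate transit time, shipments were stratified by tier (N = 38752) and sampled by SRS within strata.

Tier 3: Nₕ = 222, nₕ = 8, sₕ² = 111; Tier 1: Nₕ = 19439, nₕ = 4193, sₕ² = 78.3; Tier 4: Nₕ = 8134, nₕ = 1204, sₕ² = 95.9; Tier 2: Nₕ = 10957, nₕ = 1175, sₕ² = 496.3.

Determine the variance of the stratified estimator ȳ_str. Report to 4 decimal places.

0.0373

Var(ȳ_str) = Σₕ Wₕ²(1 − fₕ)sₕ²/nₕ with Wₕ = Nₕ/N, N = 38752.
Tier 3: Wₕ = 0.00572874; term = 0.00572874²·(1 − 0.03603604)·111/8 = 4.3894641 × 10^-4.
Tier 1: Wₕ = 0.50162572; term = 0.50162572²·(1 − 0.21570040)·78.3/4193 = 0.0036853479.
Tier 4: Wₕ = 0.20989884; term = 0.20989884²·(1 − 0.14802065)·95.9/1204 = 0.0029897941.
Tier 2: Wₕ = 0.28274670; term = 0.28274670²·(1 − 0.10723738)·496.3/1175 = 0.030146541.
Sum = 0.037260629.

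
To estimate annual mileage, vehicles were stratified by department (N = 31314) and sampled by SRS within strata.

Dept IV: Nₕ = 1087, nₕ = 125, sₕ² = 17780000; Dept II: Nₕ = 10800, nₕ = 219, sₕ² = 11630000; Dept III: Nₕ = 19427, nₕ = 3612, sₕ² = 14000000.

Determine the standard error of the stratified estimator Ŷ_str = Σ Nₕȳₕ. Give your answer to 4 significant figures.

2.722 × 10^6

Var(Ŷ_str) = Σₕ Nₕ²(1 − fₕ)sₕ²/nₕ.
Dept IV: 1087²·(1 − 125/1087)·17780000/125 = 1.4873951 × 10^11.
Dept II: 10800²·(1 − 219/10800)·11630000/219 = 6.0685659 × 10^12.
Dept III: 19427²·(1 − 3612/19427)·14000000/3612 = 1.190845 × 10^12.
Sum = 7.4081504 × 10^12.
SE = √(7.4081504 × 10^12) = 2.722 × 10^6.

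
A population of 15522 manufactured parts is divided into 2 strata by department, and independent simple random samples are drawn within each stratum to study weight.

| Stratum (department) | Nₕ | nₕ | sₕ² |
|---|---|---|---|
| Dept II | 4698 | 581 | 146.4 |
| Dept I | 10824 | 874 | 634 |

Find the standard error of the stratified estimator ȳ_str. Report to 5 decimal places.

Var(ȳ_str) = Σₕ Wₕ²(1 − fₕ)sₕ²/nₕ with Wₕ = Nₕ/N, N = 15522.
Dept II: Wₕ = 0.30266718; term = 0.30266718²·(1 − 0.12366965)·146.4/581 = 0.02022849.
Dept I: Wₕ = 0.69733282; term = 0.69733282²·(1 − 0.08074649)·634/874 = 0.32425996.
Sum = 0.34448845.
SE = √(0.34448845) = 0.58693.

0.58693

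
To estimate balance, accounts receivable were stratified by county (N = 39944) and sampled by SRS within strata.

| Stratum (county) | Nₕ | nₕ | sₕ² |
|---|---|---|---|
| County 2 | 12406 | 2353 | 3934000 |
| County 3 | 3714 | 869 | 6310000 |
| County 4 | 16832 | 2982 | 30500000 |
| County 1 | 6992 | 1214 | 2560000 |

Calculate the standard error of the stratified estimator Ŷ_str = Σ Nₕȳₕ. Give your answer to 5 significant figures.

1.6598 × 10^6

Var(Ŷ_str) = Σₕ Nₕ²(1 − fₕ)sₕ²/nₕ.
County 2: 12406²·(1 − 2353/12406)·3934000/2353 = 2.0851624 × 10^11.
County 3: 3714²·(1 − 869/3714)·6310000/869 = 7.6724445 × 10^10.
County 4: 16832²·(1 − 2982/16832)·30500000/2982 = 2.3843922 × 10^12.
County 1: 6992²·(1 − 1214/6992)·2560000/1214 = 8.5192279 × 10^10.
Sum = 2.7548252 × 10^12.
SE = √(2.7548252 × 10^12) = 1.6598 × 10^6.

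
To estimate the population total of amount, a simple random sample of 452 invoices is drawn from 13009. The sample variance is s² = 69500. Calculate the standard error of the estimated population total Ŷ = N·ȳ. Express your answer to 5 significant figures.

Var(Ŷ) = N²·Var(ȳ) = N²·(1 − n/N)·s²/n.
f = 452/13009 = 0.03474518; Var(ȳ) = 0.96525482·69500/452 = 148.41861.
Var(Ŷ) = 13009² · 148.41861 = 2.5117487 × 10^10.
SE(Ŷ) = √(2.5117487 × 10^10) = 158480.

158480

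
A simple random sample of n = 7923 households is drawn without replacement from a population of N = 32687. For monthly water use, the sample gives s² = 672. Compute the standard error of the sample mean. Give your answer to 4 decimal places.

Under SRS without replacement, Var(ȳ) = (1 − f)·s²/n with f = n/N = 7923/32687 = 0.24238994.
Var(ȳ) = (1 − 0.24238994)·672/7923 = 0.75761006·0.084816357 = 0.064257726.
SE(ȳ) = √(0.064257726) = 0.2535.

0.2535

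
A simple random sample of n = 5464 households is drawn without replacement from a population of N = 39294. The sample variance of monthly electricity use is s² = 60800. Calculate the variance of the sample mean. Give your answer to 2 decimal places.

9.58

Under SRS without replacement, Var(ȳ) = (1 − f)·s²/n with f = n/N = 5464/39294 = 0.13905431.
Var(ȳ) = (1 − 0.13905431)·60800/5464 = 0.86094569·11.127379 = 9.5800692.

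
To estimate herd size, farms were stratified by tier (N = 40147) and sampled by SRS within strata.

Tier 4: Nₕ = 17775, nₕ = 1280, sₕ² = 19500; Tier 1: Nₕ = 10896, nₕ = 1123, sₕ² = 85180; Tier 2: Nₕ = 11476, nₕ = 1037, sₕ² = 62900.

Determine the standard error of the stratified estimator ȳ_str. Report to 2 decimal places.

Var(ȳ_str) = Σₕ Wₕ²(1 − fₕ)sₕ²/nₕ with Wₕ = Nₕ/N, N = 40147.
Tier 4: Wₕ = 0.44274790; term = 0.44274790²·(1 − 0.07201125)·19500/1280 = 2.7712798.
Tier 1: Wₕ = 0.27140260; term = 0.27140260²·(1 − 0.10306535)·85180/1123 = 5.011257.
Tier 2: Wₕ = 0.28584950; term = 0.28584950²·(1 − 0.09036250)·62900/1037 = 4.5083241.
Sum = 12.290861.
SE = √(12.290861) = 3.51.

3.51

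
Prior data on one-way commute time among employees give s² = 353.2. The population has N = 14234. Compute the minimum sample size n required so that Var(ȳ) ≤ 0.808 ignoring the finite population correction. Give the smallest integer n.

438

Without fpc, n₀ = s²/D = 353.2/0.808 = 437.1287.
Rounding up, n = 438.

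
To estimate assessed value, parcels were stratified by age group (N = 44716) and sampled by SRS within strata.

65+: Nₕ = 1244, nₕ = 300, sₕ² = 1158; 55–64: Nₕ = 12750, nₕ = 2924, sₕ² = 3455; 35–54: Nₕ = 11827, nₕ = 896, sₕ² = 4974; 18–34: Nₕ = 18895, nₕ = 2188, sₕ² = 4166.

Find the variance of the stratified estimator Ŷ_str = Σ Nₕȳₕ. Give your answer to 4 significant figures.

1.471 × 10^9

Var(Ŷ_str) = Σₕ Nₕ²(1 − fₕ)sₕ²/nₕ.
65+: 1244²·(1 − 300/1244)·1158/300 = 4.532937 × 10^6.
55–64: 12750²·(1 − 2924/12750)·3455/2924 = 1.4803269 × 10^8.
35–54: 11827²·(1 − 896/11827)·4974/896 = 7.1768234 × 10^8.
18–34: 18895²·(1 − 2188/18895)·4166/2188 = 6.0105929 × 10^8.
Sum = 1.4713073 × 10^9.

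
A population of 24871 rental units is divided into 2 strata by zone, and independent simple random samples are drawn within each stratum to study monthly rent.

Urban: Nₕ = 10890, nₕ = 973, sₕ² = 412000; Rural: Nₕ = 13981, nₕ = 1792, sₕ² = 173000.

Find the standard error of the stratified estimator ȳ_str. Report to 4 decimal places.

Var(ȳ_str) = Σₕ Wₕ²(1 − fₕ)sₕ²/nₕ with Wₕ = Nₕ/N, N = 24871.
Urban: Wₕ = 0.43785935; term = 0.43785935²·(1 − 0.08934803)·412000/973 = 73.927509.
Rural: Wₕ = 0.56214065; term = 0.56214065²·(1 − 0.12817395)·173000/1792 = 26.59671.
Sum = 100.52422.
SE = √(100.52422) = 10.0262.

10.0262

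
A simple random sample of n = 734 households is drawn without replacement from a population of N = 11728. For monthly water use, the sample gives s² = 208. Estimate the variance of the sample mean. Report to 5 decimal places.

0.26564

Under SRS without replacement, Var(ȳ) = (1 − f)·s²/n with f = n/N = 734/11728 = 0.06258527.
Var(ȳ) = (1 − 0.06258527)·208/734 = 0.93741473·0.28337875 = 0.26564341.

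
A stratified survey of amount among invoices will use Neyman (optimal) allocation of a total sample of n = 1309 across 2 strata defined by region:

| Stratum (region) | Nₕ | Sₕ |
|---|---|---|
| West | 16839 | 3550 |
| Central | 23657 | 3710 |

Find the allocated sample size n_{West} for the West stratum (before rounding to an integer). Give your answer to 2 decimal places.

530.34

Neyman allocation: nₕ = n·NₕSₕ / Σⱼ NⱼSⱼ.
Σ NⱼSⱼ = 16839·3550 + 23657·3710 = 1.4754592 × 10^8.
n_{West} = 1309·16839·3550 / (1.4754592 × 10^8) = 530.34.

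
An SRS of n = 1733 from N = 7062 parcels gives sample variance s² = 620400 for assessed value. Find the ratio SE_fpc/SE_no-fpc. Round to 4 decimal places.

0.8687

f = n/N = 1733/7062 = 0.24539790.
SE_no-fpc = √(s²/n) = 18.920674; SE_fpc = √((1−f)s²/n) = 16.43598.
Ratio = √(1−f) = 0.86867836.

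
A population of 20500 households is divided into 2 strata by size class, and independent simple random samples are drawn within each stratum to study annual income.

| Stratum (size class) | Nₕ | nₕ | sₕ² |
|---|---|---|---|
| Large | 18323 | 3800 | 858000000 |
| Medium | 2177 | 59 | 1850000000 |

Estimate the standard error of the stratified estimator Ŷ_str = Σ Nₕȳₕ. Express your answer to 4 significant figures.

Var(Ŷ_str) = Σₕ Nₕ²(1 − fₕ)sₕ²/nₕ.
Large: 18323²·(1 − 3800/18323)·858000000/3800 = 6.0083692 × 10^13.
Medium: 2177²·(1 − 59/2177)·1850000000/59 = 1.4457863 × 10^14.
Sum = 2.0466232 × 10^14.
SE = √(2.0466232 × 10^14) = 1.431 × 10^7.

1.431 × 10^7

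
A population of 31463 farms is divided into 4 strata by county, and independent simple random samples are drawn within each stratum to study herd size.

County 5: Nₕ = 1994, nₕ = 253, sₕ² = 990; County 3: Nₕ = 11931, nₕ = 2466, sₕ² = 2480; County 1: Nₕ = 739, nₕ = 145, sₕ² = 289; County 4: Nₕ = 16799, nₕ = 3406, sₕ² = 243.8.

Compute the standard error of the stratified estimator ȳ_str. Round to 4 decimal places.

Var(ȳ_str) = Σₕ Wₕ²(1 − fₕ)sₕ²/nₕ with Wₕ = Nₕ/N, N = 31463.
County 5: Wₕ = 0.06337603; term = 0.06337603²·(1 − 0.12688064)·990/253 = 0.013722661.
County 3: Wₕ = 0.37920732; term = 0.37920732²·(1 − 0.20668846)·2480/2466 = 0.1147244.
County 1: Wₕ = 0.02348791; term = 0.02348791²·(1 − 0.19621110)·289/145 = 8.8381316 × 10^-4.
County 4: Wₕ = 0.53392874; term = 0.53392874²·(1 − 0.20275016)·243.8/3406 = 0.016268597.
Sum = 0.14559947.
SE = √(0.14559947) = 0.3816.

0.3816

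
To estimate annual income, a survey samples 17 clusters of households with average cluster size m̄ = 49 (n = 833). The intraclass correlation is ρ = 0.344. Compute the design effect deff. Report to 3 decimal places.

deff = 1 + (49 − 1)·0.344 = 1 + 16.512 = 17.512.

17.512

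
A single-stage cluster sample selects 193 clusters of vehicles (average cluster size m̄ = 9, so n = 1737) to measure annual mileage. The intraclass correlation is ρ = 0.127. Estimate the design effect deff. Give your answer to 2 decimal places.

deff = 1 + (9 − 1)·0.127 = 1 + 1.016 = 2.016.

2.02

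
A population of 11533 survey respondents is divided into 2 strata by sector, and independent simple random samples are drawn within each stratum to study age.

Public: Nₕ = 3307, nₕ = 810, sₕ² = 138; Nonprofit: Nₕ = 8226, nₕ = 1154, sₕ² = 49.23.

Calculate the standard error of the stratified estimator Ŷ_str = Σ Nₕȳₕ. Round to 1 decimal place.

1971.9

Var(Ŷ_str) = Σₕ Nₕ²(1 − fₕ)sₕ²/nₕ.
Public: 3307²·(1 − 810/3307)·138/810 = 1.4068468 × 10^6.
Nonprofit: 8226²·(1 − 1154/8226)·49.23/1154 = 2.4817326 × 10^6.
Sum = 3.8885794 × 10^6.
SE = √(3.8885794 × 10^6) = 1971.9.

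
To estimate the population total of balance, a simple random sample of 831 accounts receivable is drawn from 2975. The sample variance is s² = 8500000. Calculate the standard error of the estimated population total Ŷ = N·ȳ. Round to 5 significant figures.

Var(Ŷ) = N²·Var(ȳ) = N²·(1 − n/N)·s²/n.
f = 831/2975 = 0.27932773; Var(ȳ) = 0.72067227·8500000/831 = 7371.4973.
Var(Ŷ) = 2975² · 7371.4973 = 6.5242358 × 10^10.
SE(Ŷ) = √(6.5242358 × 10^10) = 255430.

255430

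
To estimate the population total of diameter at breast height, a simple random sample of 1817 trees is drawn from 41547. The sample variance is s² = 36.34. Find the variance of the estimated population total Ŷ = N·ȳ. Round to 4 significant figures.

Var(Ŷ) = N²·Var(ȳ) = N²·(1 − n/N)·s²/n.
f = 1817/41547 = 0.04373360; Var(ȳ) = 0.95626640·36.34/1817 = 0.019125328.
Var(Ŷ) = 41547² · 0.019125328 = 3.3013246 × 10^7.

3.301 × 10^7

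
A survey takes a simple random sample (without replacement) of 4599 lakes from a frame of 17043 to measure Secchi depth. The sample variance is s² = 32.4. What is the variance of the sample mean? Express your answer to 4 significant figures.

0.005144

Under SRS without replacement, Var(ȳ) = (1 − f)·s²/n with f = n/N = 4599/17043 = 0.26984686.
Var(ȳ) = (1 − 0.26984686)·32.4/4599 = 0.73015314·0.0070450098 = 0.005143936.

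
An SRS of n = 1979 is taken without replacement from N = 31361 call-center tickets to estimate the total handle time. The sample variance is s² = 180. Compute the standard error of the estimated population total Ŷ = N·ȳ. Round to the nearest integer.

Var(Ŷ) = N²·Var(ȳ) = N²·(1 − n/N)·s²/n.
f = 1979/31361 = 0.06310386; Var(ȳ) = 0.93689614·180/1979 = 0.085215415.
Var(Ŷ) = 31361² · 0.085215415 = 8.3810411 × 10^7.
SE(Ŷ) = √(8.3810411 × 10^7) = 9155.

9155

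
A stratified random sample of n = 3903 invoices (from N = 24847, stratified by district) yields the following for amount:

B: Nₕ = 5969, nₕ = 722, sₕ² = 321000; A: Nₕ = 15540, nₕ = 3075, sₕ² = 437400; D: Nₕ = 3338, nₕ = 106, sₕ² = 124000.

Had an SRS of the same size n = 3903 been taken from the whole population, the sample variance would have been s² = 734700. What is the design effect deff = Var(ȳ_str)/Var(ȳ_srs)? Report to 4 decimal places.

Var(ȳ_str) = Σ Wₕ²(1−fₕ)sₕ²/nₕ with Wₕ = Nₕ/24847:
  B: (5969/24847)²·(1−722/5969)·321000/722 = 22.554466
  A: (15540/24847)²·(1−3075/15540)·437400/3075 = 44.630221
  D: (3338/24847)²·(1−106/3338)·124000/106 = 20.442104
  → Var(ȳ_str) = 87.626791.
Var(ȳ_srs) = (1 − 3903/24847)·734700/3903 = 158.67085.
deff = 87.626791 / 158.67085 = 0.5523.

0.5523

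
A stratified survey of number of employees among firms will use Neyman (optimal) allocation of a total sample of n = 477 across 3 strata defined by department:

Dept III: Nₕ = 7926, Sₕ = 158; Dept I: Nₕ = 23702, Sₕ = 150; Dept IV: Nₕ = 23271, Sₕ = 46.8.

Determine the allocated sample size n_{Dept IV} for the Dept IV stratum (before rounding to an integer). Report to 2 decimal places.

88.10

Neyman allocation: nₕ = n·NₕSₕ / Σⱼ NⱼSⱼ.
Σ NⱼSⱼ = 7926·158 + 23702·150 + 23271·46.8 = 5.8966908 × 10^6.
n_{Dept IV} = 477·23271·46.8 / (5.8966908 × 10^6) = 88.10.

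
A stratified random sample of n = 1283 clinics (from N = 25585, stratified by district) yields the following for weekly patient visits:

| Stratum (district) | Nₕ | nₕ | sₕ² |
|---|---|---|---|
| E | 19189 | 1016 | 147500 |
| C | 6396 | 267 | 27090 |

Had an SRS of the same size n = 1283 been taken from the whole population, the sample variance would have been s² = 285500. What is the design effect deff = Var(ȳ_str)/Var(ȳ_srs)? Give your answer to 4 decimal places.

0.3947

Var(ȳ_str) = Σ Wₕ²(1−fₕ)sₕ²/nₕ with Wₕ = Nₕ/25585:
  E: (19189/25585)²·(1−1016/19189)·147500/1016 = 77.340405
  C: (6396/25585)²·(1−267/6396)·27090/267 = 6.0761009
  → Var(ȳ_str) = 83.416506.
Var(ȳ_srs) = (1 − 1283/25585)·285500/1283 = 211.36645.
deff = 83.416506 / 211.36645 = 0.3947.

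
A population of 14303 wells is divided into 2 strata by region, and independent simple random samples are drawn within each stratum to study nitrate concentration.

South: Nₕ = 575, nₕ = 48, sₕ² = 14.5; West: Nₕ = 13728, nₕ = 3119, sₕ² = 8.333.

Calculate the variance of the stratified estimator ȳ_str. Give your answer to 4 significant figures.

Var(ȳ_str) = Σₕ Wₕ²(1 − fₕ)sₕ²/nₕ with Wₕ = Nₕ/N, N = 14303.
South: Wₕ = 0.04020136; term = 0.04020136²·(1 − 0.08347826)·14.5/48 = 4.4745663 × 10^-4.
West: Wₕ = 0.95979864; term = 0.95979864²·(1 − 0.22719988)·8.333/3119 = 0.0019020129.
Sum = 0.0023494695.

0.002349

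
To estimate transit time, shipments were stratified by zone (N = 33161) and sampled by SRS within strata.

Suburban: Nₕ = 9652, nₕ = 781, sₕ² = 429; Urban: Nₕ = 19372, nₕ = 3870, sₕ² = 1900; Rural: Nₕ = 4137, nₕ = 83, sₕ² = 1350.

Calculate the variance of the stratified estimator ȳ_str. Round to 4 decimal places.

0.4249

Var(ȳ_str) = Σₕ Wₕ²(1 − fₕ)sₕ²/nₕ with Wₕ = Nₕ/N, N = 33161.
Suburban: Wₕ = 0.29106481; term = 0.29106481²·(1 − 0.08091587)·429/781 = 0.042770164.
Urban: Wₕ = 0.58418021; term = 0.58418021²·(1 − 0.19977287)·1900/3870 = 0.13407555.
Rural: Wₕ = 0.12475498; term = 0.12475498²·(1 − 0.02006285)·1350/83 = 0.24806741.
Sum = 0.42491312.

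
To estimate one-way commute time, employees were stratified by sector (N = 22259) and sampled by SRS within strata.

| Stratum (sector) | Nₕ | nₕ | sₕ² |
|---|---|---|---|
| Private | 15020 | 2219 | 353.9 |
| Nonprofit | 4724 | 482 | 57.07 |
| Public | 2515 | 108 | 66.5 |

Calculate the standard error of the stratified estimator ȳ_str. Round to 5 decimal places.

0.27240

Var(ȳ_str) = Σₕ Wₕ²(1 − fₕ)sₕ²/nₕ with Wₕ = Nₕ/N, N = 22259.
Private: Wₕ = 0.67478323; term = 0.67478323²·(1 − 0.14773635)·353.9/2219 = 0.061890757.
Nonprofit: Wₕ = 0.21222876; term = 0.21222876²·(1 − 0.10203218)·57.07/482 = 0.0047888374.
Public: Wₕ = 0.11298800; term = 0.11298800²·(1 − 0.04294235)·66.5/108 = 0.0075231664.
Sum = 0.074202761.
SE = √(0.074202761) = 0.27240.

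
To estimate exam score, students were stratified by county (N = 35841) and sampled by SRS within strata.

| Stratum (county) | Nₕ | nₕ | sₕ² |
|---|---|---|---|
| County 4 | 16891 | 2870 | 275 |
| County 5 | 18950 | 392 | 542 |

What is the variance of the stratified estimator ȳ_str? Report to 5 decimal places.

0.39619

Var(ȳ_str) = Σₕ Wₕ²(1 − fₕ)sₕ²/nₕ with Wₕ = Nₕ/N, N = 35841.
County 4: Wₕ = 0.47127591; term = 0.47127591²·(1 − 0.16991297)·275/2870 = 0.017665458.
County 5: Wₕ = 0.52872409; term = 0.52872409²·(1 − 0.02068602)·542/392 = 0.37852395.
Sum = 0.39618941.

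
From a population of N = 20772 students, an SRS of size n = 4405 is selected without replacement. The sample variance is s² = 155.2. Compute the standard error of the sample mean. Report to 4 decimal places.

0.1666

Under SRS without replacement, Var(ȳ) = (1 − f)·s²/n with f = n/N = 4405/20772 = 0.21206432.
Var(ȳ) = (1 − 0.21206432)·155.2/4405 = 0.78793568·0.03523269 = 0.027761094.
SE(ȳ) = √(0.027761094) = 0.1666.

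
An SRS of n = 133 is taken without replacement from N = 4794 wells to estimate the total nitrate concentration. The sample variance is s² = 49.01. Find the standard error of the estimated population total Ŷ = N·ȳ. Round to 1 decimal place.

Var(Ŷ) = N²·Var(ȳ) = N²·(1 − n/N)·s²/n.
f = 133/4794 = 0.02774301; Var(ȳ) = 0.97225699·49.01/133 = 0.35827304.
Var(Ŷ) = 4794² · 0.35827304 = 8.2339872 × 10^6.
SE(Ŷ) = √(8.2339872 × 10^6) = 2869.5.

2869.5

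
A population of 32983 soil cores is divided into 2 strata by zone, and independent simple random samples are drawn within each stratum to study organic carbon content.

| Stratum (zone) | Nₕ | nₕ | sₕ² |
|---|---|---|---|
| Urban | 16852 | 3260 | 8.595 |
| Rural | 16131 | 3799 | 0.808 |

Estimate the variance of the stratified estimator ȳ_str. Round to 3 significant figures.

Var(ȳ_str) = Σₕ Wₕ²(1 − fₕ)sₕ²/nₕ with Wₕ = Nₕ/N, N = 32983.
Urban: Wₕ = 0.51092987; term = 0.51092987²·(1 − 0.19344885)·8.595/3260 = 5.5511478 × 10^-4.
Rural: Wₕ = 0.48907013; term = 0.48907013²·(1 − 0.23550927)·0.808/3799 = 3.8891668 × 10^-5.
Sum = 5.9400645 × 10^-4.

5.94 × 10^-4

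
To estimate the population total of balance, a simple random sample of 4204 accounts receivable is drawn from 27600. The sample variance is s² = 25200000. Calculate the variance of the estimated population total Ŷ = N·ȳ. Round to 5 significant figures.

Var(Ŷ) = N²·Var(ȳ) = N²·(1 − n/N)·s²/n.
f = 4204/27600 = 0.15231884; Var(ȳ) = 0.84768116·25200000/4204 = 5081.2477.
Var(Ŷ) = 27600² · 5081.2477 = 3.8706912 × 10^12.

3.8707 × 10^12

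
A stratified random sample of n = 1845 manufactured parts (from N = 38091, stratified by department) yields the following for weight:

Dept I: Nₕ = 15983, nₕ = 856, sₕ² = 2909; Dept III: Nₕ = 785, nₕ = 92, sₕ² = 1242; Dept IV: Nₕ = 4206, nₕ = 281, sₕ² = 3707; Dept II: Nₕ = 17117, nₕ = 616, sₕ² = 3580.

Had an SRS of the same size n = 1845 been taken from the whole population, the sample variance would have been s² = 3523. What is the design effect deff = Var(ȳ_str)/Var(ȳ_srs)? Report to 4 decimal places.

1.0197

Var(ȳ_str) = Σ Wₕ²(1−fₕ)sₕ²/nₕ with Wₕ = Nₕ/38091:
  Dept I: (15983/38091)²·(1−856/15983)·2909/856 = 0.56628664
  Dept III: (785/38091)²·(1−92/785)·1242/92 = 0.0050616477
  Dept IV: (4206/38091)²·(1−281/4206)·3707/281 = 0.15009992
  Dept II: (17117/38091)²·(1−616/17117)·3580/616 = 1.1313461
  → Var(ȳ_str) = 1.8527943.
Var(ȳ_srs) = (1 − 1845/38091)·3523/1845 = 1.8169961.
deff = 1.8527943 / 1.8169961 = 1.0197.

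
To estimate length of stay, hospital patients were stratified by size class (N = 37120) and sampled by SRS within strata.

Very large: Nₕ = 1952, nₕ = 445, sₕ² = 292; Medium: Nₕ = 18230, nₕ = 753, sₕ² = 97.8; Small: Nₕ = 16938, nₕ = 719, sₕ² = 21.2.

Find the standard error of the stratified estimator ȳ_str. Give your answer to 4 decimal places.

Var(ȳ_str) = Σₕ Wₕ²(1 − fₕ)sₕ²/nₕ with Wₕ = Nₕ/N, N = 37120.
Very large: Wₕ = 0.05258621; term = 0.05258621²·(1 − 0.22797131)·292/445 = 0.0014008769.
Medium: Wₕ = 0.49110991; term = 0.49110991²·(1 − 0.04130554)·97.8/753 = 0.030031809.
Small: Wₕ = 0.45630388; term = 0.45630388²·(1 − 0.04244893)·21.2/719 = 0.005878645.
Sum = 0.037311331.
SE = √(0.037311331) = 0.1932.

0.1932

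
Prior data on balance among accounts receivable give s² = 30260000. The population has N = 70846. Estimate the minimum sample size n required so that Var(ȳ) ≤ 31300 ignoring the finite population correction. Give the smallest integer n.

Without fpc, n₀ = s²/D = 30260000/31300 = 966.7732.
Rounding up, n = 967.

967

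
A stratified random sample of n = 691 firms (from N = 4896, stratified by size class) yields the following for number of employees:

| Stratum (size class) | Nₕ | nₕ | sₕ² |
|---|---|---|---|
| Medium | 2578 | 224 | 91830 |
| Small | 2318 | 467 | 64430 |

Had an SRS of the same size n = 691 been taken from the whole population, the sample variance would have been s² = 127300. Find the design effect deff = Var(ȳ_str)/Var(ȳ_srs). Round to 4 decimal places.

0.8120

Var(ȳ_str) = Σ Wₕ²(1−fₕ)sₕ²/nₕ with Wₕ = Nₕ/4896:
  Medium: (2578/4896)²·(1−224/2578)·91830/224 = 103.78704
  Small: (2318/4896)²·(1−467/2318)·64430/467 = 24.694957
  → Var(ȳ_str) = 128.482.
Var(ȳ_srs) = (1 − 691/4896)·127300/691 = 158.22494.
deff = 128.482 / 158.22494 = 0.8120.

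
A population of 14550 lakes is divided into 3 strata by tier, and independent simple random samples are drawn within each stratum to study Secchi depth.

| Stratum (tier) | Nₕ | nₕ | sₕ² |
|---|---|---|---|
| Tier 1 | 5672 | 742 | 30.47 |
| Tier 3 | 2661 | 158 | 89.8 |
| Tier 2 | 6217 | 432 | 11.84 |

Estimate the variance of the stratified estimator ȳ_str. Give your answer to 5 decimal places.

Var(ȳ_str) = Σₕ Wₕ²(1 − fₕ)sₕ²/nₕ with Wₕ = Nₕ/N, N = 14550.
Tier 1: Wₕ = 0.38982818; term = 0.38982818²·(1 − 0.13081805)·30.47/742 = 0.0054240752.
Tier 3: Wₕ = 0.18288660; term = 0.18288660²·(1 − 0.05937617)·89.8/158 = 0.017881296.
Tier 2: Wₕ = 0.42728522; term = 0.42728522²·(1 − 0.06948689)·11.84/432 = 0.0046561418.
Sum = 0.027961513.

0.02796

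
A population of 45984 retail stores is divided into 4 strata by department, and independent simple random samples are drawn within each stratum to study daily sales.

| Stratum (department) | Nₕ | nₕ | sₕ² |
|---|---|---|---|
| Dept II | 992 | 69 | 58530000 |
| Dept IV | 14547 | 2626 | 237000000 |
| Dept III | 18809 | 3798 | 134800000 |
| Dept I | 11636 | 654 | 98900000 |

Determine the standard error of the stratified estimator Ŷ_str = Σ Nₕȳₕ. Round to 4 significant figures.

6.766 × 10^6

Var(Ŷ_str) = Σₕ Nₕ²(1 − fₕ)sₕ²/nₕ.
Dept II: 992²·(1 − 69/992)·58530000/69 = 7.7668122 × 10^11.
Dept IV: 14547²·(1 − 2626/14547)·237000000/2626 = 1.5650916 × 10^13.
Dept III: 18809²·(1 − 3798/18809)·134800000/3798 = 1.0020982 × 10^13.
Dept I: 11636²·(1 − 654/11636)·98900000/654 = 1.9324297 × 10^13.
Sum = 4.5772876 × 10^13.
SE = √(4.5772876 × 10^13) = 6.766 × 10^6.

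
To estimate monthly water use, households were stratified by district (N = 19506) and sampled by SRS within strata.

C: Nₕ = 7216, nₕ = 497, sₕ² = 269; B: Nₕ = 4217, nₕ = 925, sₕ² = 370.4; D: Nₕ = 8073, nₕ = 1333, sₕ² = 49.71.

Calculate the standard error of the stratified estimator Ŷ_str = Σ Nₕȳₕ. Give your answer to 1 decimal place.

Var(Ŷ_str) = Σₕ Nₕ²(1 − fₕ)sₕ²/nₕ.
C: 7216²·(1 − 497/7216)·269/497 = 2.6242008 × 10^7.
B: 4217²·(1 − 925/4217)·370.4/925 = 5.5589488 × 10^6.
D: 8073²·(1 − 1333/8073)·49.71/1333 = 2.0291234 × 10^6.
Sum = 3.383008 × 10^7.
SE = √(3.383008 × 10^7) = 5816.4.

5816.4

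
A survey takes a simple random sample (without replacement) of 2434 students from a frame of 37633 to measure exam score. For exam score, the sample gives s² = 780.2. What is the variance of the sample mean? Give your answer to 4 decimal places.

0.2998

Under SRS without replacement, Var(ȳ) = (1 − f)·s²/n with f = n/N = 2434/37633 = 0.06467728.
Var(ȳ) = (1 − 0.06467728)·780.2/2434 = 0.93532272·0.32054232 = 0.29981051.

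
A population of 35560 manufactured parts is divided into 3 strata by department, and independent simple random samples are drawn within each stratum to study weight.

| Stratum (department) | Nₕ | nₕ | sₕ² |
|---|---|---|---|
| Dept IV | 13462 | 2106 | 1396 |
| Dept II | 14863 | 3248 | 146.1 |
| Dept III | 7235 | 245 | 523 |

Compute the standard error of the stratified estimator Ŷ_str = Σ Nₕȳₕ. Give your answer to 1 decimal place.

14732.9

Var(Ŷ_str) = Σₕ Nₕ²(1 − fₕ)sₕ²/nₕ.
Dept IV: 13462²·(1 − 2106/13462)·1396/2106 = 1.0133559 × 10^8.
Dept II: 14863²·(1 − 3248/14863)·146.1/3248 = 7.7653295 × 10^6.
Dept III: 7235²·(1 − 245/7235)·523/245 = 1.0795713 × 10^8.
Sum = 2.1705805 × 10^8.
SE = √(2.1705805 × 10^8) = 14732.9.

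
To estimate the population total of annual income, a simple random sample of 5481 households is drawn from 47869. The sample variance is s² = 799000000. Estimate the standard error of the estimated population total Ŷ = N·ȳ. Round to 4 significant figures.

Var(Ŷ) = N²·Var(ȳ) = N²·(1 − n/N)·s²/n.
f = 5481/47869 = 0.11449999; Var(ȳ) = 0.88550001·799000000/5481 = 129084.93.
Var(Ŷ) = 47869² · 129084.93 = 2.9579052 × 10^14.
SE(Ŷ) = √(2.9579052 × 10^14) = 1.720 × 10^7.

1.720 × 10^7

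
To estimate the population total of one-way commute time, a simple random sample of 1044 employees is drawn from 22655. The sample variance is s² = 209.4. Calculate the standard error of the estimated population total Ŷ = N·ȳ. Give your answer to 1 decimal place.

9909.6

Var(Ŷ) = N²·Var(ȳ) = N²·(1 − n/N)·s²/n.
f = 1044/22655 = 0.04608254; Var(ȳ) = 0.95391746·209.4/1044 = 0.19133172.
Var(Ŷ) = 22655² · 0.19133172 = 9.8200819 × 10^7.
SE(Ŷ) = √(9.8200819 × 10^7) = 9909.6.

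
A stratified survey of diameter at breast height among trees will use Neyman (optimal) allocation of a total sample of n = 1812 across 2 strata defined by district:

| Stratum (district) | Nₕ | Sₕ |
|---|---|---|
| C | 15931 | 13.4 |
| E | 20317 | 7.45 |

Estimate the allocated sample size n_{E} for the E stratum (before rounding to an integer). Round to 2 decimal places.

Neyman allocation: nₕ = n·NₕSₕ / Σⱼ NⱼSⱼ.
Σ NⱼSⱼ = 15931·13.4 + 20317·7.45 = 364837.05.
n_{E} = 1812·20317·7.45 / 364837.05 = 751.75.

751.75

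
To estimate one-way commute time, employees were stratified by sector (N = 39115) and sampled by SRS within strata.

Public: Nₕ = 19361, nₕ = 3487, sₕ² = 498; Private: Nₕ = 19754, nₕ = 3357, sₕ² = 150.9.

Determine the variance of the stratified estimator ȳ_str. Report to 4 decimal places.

0.0382

Var(ȳ_str) = Σₕ Wₕ²(1 − fₕ)sₕ²/nₕ with Wₕ = Nₕ/N, N = 39115.
Public: Wₕ = 0.49497635; term = 0.49497635²·(1 − 0.18010433)·498/3487 = 0.028688305.
Private: Wₕ = 0.50502365; term = 0.50502365²·(1 − 0.16994027)·150.9/3357 = 0.0095163559.
Sum = 0.038204661.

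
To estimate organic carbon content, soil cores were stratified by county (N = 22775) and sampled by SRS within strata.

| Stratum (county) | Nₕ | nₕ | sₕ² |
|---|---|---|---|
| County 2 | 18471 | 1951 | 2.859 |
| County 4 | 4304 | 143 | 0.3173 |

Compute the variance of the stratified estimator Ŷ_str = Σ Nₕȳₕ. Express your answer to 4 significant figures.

Var(Ŷ_str) = Σₕ Nₕ²(1 − fₕ)sₕ²/nₕ.
County 2: 18471²·(1 − 1951/18471)·2.859/1951 = 447154.22.
County 4: 4304²·(1 − 143/4304)·0.3173/143 = 39737.818.
Sum = 486892.04.

486900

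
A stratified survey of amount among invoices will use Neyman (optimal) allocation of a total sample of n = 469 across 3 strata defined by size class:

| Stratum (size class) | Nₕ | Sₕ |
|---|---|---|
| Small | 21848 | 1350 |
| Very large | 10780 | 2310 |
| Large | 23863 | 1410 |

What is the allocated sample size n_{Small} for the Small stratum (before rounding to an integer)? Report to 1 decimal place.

157.1

Neyman allocation: nₕ = n·NₕSₕ / Σⱼ NⱼSⱼ.
Σ NⱼSⱼ = 21848·1350 + 10780·2310 + 23863·1410 = 8.804343 × 10^7.
n_{Small} = 469·21848·1350 / (8.804343 × 10^7) = 157.1.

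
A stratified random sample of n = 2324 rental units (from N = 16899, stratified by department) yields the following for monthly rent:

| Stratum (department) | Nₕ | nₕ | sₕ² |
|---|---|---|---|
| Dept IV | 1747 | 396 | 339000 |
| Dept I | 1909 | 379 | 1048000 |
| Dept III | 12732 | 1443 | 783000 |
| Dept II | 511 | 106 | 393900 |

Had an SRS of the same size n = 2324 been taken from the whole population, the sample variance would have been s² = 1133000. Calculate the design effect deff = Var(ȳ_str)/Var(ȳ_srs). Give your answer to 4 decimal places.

0.7400

Var(ȳ_str) = Σ Wₕ²(1−fₕ)sₕ²/nₕ with Wₕ = Nₕ/16899:
  Dept IV: (1747/16899)²·(1−396/1747)·339000/396 = 7.0750702
  Dept I: (1909/16899)²·(1−379/1909)·1048000/379 = 28.281173
  Dept III: (12732/16899)²·(1−1443/12732)·783000/1443 = 273.1024
  Dept II: (511/16899)²·(1−106/511)·393900/106 = 2.6929856
  → Var(ȳ_str) = 311.15163.
Var(ȳ_srs) = (1 − 2324/16899)·1133000/2324 = 420.47613.
deff = 311.15163 / 420.47613 = 0.7400.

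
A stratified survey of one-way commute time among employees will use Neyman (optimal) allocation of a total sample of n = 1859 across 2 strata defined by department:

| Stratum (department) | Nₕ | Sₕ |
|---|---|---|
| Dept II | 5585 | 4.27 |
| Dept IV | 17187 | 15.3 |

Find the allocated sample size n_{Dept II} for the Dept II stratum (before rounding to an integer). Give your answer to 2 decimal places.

154.57

Neyman allocation: nₕ = n·NₕSₕ / Σⱼ NⱼSⱼ.
Σ NⱼSⱼ = 5585·4.27 + 17187·15.3 = 286809.05.
n_{Dept II} = 1859·5585·4.27 / 286809.05 = 154.57.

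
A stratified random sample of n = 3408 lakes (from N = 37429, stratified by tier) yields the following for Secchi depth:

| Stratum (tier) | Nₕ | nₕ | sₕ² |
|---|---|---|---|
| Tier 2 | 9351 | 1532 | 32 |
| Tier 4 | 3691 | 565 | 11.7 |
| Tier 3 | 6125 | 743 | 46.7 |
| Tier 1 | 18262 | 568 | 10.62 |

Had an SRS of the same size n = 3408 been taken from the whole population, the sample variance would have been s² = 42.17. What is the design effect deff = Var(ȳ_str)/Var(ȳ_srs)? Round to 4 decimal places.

0.6270

Var(ȳ_str) = Σ Wₕ²(1−fₕ)sₕ²/nₕ with Wₕ = Nₕ/37429:
  Tier 2: (9351/37429)²·(1−1532/9351)·32/1532 = 0.0010901444
  Tier 4: (3691/37429)²·(1−565/3691)·11.7/565 = 1.7055089 × 10^-4
  Tier 3: (6125/37429)²·(1−743/6125)·46.7/743 = 0.0014789769
  Tier 1: (18262/37429)²·(1−568/18262)·10.62/568 = 0.0043125495
  → Var(ȳ_str) = 0.0070522217.
Var(ȳ_srs) = (1 − 3408/37429)·42.17/3408 = 0.01124716.
deff = 0.0070522217 / 0.01124716 = 0.6270.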